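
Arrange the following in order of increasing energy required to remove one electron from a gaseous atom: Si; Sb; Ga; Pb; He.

Ga < Pb < Si < Sb < He

Removing the outermost electron gets harder across a period and easier down a group.
These span different periods and groups, so the two trends combine.
Pb > Ga: the two effects oppose for this pair; the across-period effect wins (716 vs 579 kJ/mol).
Si > Pb: Si sits above Pb in group 14, so the down-group effect alone puts Si higher.
Sb > Si: period and group pull opposite ways; the across-period shift dominates (831 vs 786 kJ/mol).
He > Sb: both effects reinforce here, so He is clearly the higher of the two.
For reference (kJ/mol): He 2372, Si 786, Ga 579, Sb 831, Pb 716.
So from lowest to highest: Ga < Pb < Si < Sb < He.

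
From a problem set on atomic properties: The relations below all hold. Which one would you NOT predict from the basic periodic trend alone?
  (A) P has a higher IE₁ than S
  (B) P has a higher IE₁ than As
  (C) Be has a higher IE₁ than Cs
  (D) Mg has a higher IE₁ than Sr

(A)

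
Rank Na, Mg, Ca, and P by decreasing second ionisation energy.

The second ionization energy removes an electron from the +1 ion. For each element: Na⁺ is the bare [Ne] core; Mg⁺ still has 1 valence electron; Ca⁺ still has 1 valence electron; P⁺ still has 4 valence electrons.
Breaking into a closed-shell core is much more expensive than removing a leftover valence electron — Na has the largest IE_2 here.
Valence configurations: Mg⁺ [Ne]3s¹, Ca⁺ [Ar]4s¹, P⁺ [Ne]3s²3p².
The numbers (kJ/mol): Na 4562, Mg 1451, Ca 1145, P 1907.
Overall IE_2 order: Ca < Mg < P < Na.

Na > P > Mg > Ca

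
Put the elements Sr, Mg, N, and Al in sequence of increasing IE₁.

N is in period 2, group 15; Mg is in period 3, group 2; Al is in period 3, group 13; Sr is in period 5, group 2.
Across a period the outer electron is held more tightly (higher IE₁); down a group it sits in a higher shell, more shielded, and comes off more easily.
Neither a single period nor a single group — weigh both effects.
Al > Sr: both effects reinforce here, so Al is clearly the higher of the two.
Mg > Al: this pair runs against the simple trend — see the exception note.
N > Mg: relative to Mg, both the across-period and down-group shifts push N's first ionization energy up.
Note the exception: Mg has a higher first ionization energy than Al, contrary to the simple trend — Al's single 3p electron is easier to remove than one from Mg's filled 3s².
For reference (kJ/mol): N 1402, Mg 738, Al 578, Sr 550.
So from lowest to highest: Sr < Al < Mg < N.

Sr < Al < Mg < N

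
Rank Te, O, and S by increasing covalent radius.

O < S < Te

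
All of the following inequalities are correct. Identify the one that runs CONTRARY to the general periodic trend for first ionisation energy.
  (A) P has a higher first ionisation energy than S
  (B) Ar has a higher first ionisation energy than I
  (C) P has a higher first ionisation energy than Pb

(A)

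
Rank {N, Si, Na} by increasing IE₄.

Si < N < Na

IE_4 is the cost of taking one more electron from the +3 cation: N³⁺ still has 2 valence electrons; Si³⁺ still has 1 valence electron; Na³⁺ is already 2 electrons into the core.
Core electrons are held far more tightly than valence electrons, so Na tops the IE_4 order.
Valence configurations: N³⁺ [He]2s², Si³⁺ [Ne]3s¹.
Tabulated IE_4 (kJ/mol): N 7475, Si 4356, Na 9543.
Putting it together, IE_4: Si < N < Na.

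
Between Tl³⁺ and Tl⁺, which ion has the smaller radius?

Both ions have Z = 81 protons, but Tl³⁺ has lost more electrons, so its remaining electrons feel a larger effective nuclear charge per electron and are pulled in more tightly.
Higher positive charge → smaller ion, so Tl⁺ > Tl³⁺.

Tl³⁺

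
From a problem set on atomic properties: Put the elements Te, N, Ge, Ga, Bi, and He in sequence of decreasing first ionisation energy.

He > N > Te > Ge > Bi > Ga

Across a period the outer electron is held more tightly (higher IE₁); down a group it sits in a higher shell, more shielded, and comes off more easily.
Neither a single period nor a single group — weigh both effects.
Bi > Ga: the two effects oppose for this pair; the across-period effect wins (703 vs 579 kJ/mol).
Ge > Bi: period and group pull opposite ways; the down-group shift dominates (762 vs 703 kJ/mol).
Te > Ge: the two effects oppose for this pair; the across-period effect wins (869 vs 762 kJ/mol).
N > Te: the two effects oppose for this pair; the down-group effect wins (1402 vs 869 kJ/mol).
He > N: both effects reinforce here, so He is clearly the higher of the two.
Approximate values (kJ/mol): He 2372, N 1402, Ga 579, Ge 762, Te 869, Bi 703.
So from highest to lowest: He > N > Te > Ge > Bi > Ga.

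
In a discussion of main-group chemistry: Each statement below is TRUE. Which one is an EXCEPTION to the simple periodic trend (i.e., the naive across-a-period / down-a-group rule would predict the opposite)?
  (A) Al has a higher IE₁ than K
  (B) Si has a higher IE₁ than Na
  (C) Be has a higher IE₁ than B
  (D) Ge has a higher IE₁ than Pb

The general trend: IE₁ increases across a period and decreases down a group.
(A) Al (period 3, group 13) vs K (period 4, group 1): the stated order agrees with the simple trend.
(B) Si (period 3, group 14) vs Na (period 3, group 1): the stated order agrees with the simple trend.
(C) Be (period 2, group 2) vs B (period 2, group 13): the stated order contradicts the simple trend.
(D) Ge (period 4, group 14) vs Pb (period 6, group 14): the stated order agrees with the simple trend.
The exception is (C): removing B's lone 2p electron is easier than breaking Be's filled 2s².

(C)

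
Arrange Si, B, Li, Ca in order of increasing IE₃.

After 2 electrons have been removed, what remains? Si²⁺ still has 2 valence electrons; B²⁺ still has 1 valence electron; Li²⁺ is already 1 electron into the core; Ca²⁺ is the bare [Ar] core.
Breaking into a closed-shell core is much more expensive than removing a leftover valence electron — Ca and Li have the largest IE_3 here.
Valence configurations: Si²⁺ [Ne]3s², B²⁺ [He]2s¹.
Tabulated IE_3 (kJ/mol): Si 3232, B 3660, Li 11815, Ca 4912.
So the third ionization energies run Si < B < Ca < Li.

Si < B < Ca < Li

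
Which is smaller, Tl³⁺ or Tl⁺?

Tl³⁺

Both ions have Z = 81 protons, but Tl³⁺ has lost more electrons, so its remaining electrons feel a larger effective nuclear charge per electron and are pulled in more tightly.
Higher positive charge → smaller ion, so Tl⁺ > Tl³⁺.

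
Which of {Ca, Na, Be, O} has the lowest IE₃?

Ca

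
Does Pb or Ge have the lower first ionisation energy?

Pb

Removing the outermost electron gets harder across a period and easier down a group.
All are in group 14, so first ionization energy increases up the group.
So Pb has the lower first ionisation energy (Pb < Ge).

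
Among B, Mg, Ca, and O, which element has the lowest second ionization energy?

Ca

Consider each +1 ion: B⁺ still has 2 valence electrons; Mg⁺ still has 1 valence electron; Ca⁺ still has 1 valence electron; O⁺ still has 5 valence electrons.
All are still removing valence electrons, so compare the +1 ions as you would atoms: IE_2 generally rises across a period (higher Z_eff) and falls down a group (larger shell), subject to the usual subshell exceptions.
Valence configurations: B⁺ [He]2s², Mg⁺ [Ne]3s¹, Ca⁺ [Ar]4s¹, O⁺ [He]2s²2p³.
Approximate IE_2 values (kJ/mol): B 2427, Mg 1451, Ca 1145, O 3388.
So the second ionization energies run Ca < Mg < B < O.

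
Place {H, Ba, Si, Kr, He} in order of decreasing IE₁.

H is in period 1, group 1; He is in period 1, group 18; Si is in period 3, group 14; Kr is in period 4, group 18; Ba is in period 6, group 2.
First ionization energy rises across a period (greater Z_eff holds electrons more tightly) and falls down a group (valence electrons are farther from the nucleus).
Here both period and group differ, so the two effects have to be weighed against each other.
Si > Ba: both effects reinforce here, so Si is clearly the higher of the two.
H > Si: the two effects oppose for this pair; the down-group effect wins (1312 vs 786 kJ/mol).
Kr > H: the two effects oppose for this pair; the across-period effect wins (1351 vs 1312 kJ/mol).
He > Kr: He sits above Kr in group 18, so the down-group effect alone puts He higher.
For reference (kJ/mol): H 1312, He 2372, Si 786, Kr 1351, Ba 503.
So from highest to lowest: He > Kr > H > Si > Ba.

He, Kr, H, Si, Ba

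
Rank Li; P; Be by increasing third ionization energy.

P, Li, Be

Consider each +2 ion: Li²⁺ is already 1 electron into the core; P²⁺ still has 3 valence electrons; Be²⁺ is the bare [He] core.
Pulling an electron out of a noble-gas core costs far more than removing a remaining valence electron, so Li and Be sit at the high end of IE_3.
Approximate IE_3 values (kJ/mol): Li 11815, P 2914, Be 14849.
Putting it together, IE_3: P < Li < Be.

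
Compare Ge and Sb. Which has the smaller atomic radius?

Ge

Ge is in period 4, group 14; Sb is in period 5, group 15.
Atomic radius shrinks across a period as nuclear charge pulls the same shell inward, and grows down a group as new shells are added.
These sit on a diagonal, where the across-period and down-group effects partly cancel.
Sb > Ge: period and group pull opposite ways; the down-group shift dominates (140 vs 121 pm).
Tabulated atomic radius (pm): Ge 121, Sb 140.
So Ge has the smaller atomic radius (Ge < Sb).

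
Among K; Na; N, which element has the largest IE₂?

The second ionization energy removes an electron from the +1 ion. For each element: K⁺ is the bare [Ar] core; Na⁺ is the bare [Ne] core; N⁺ still has 4 valence electrons.
Pulling an electron out of a noble-gas core costs far more than removing a remaining valence electron, so K and Na sit at the high end of IE_2.
The numbers (kJ/mol): K 3052, Na 4562, N 2856.
So the second ionization energies run N < K < Na.

Na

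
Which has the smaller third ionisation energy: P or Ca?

P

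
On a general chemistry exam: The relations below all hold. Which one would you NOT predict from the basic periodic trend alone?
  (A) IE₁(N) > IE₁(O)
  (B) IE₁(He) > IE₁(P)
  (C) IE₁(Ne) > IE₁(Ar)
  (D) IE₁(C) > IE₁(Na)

(A)

The general trend: first ionisation energy increases across a period and decreases down a group.
(A) N (period 2, group 15) vs O (period 2, group 16): the stated order contradicts the simple trend.
(B) He (period 1, group 18) vs P (period 3, group 15): the stated order agrees with the simple trend.
(C) Ne (period 2, group 18) vs Ar (period 3, group 18): the stated order agrees with the simple trend.
(D) C (period 2, group 14) vs Na (period 3, group 1): the stated order agrees with the simple trend.
The exception is (A): pairing an electron in O's 2p⁴ costs repulsion energy, so O ionizes more easily than half-filled N (2p³).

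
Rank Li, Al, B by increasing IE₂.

After 1 electron has been removed, what remains? Li⁺ is the bare [He] core; Al⁺ still has 2 valence electrons; B⁺ still has 2 valence electrons.
Pulling an electron out of a noble-gas core costs far more than removing a remaining valence electron, so Li sits at the high end of IE_2.
Valence configurations: Al⁺ [Ne]3s², B⁺ [He]2s².
Approximate IE_2 values (kJ/mol): Li 7298, Al 1817, B 2427.
Putting it together, IE_2: Al < B < Li.

Al, B, Li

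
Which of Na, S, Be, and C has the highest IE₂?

Na

Consider each +1 ion: Na⁺ is the bare [Ne] core; S⁺ still has 5 valence electrons; Be⁺ still has 1 valence electron; C⁺ still has 3 valence electrons.
Breaking into a closed-shell core is much more expensive than removing a leftover valence electron — Na has the largest IE_2 here.
Valence configurations: S⁺ [Ne]3s²3p³, Be⁺ [He]2s¹, C⁺ [He]2s²2p¹.
Approximate IE_2 values (kJ/mol): Na 4562, S 2252, Be 1757, C 2353.
So the second ionization energies run Be < S < C < Na.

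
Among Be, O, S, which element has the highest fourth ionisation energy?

Be

Consider each +3 ion: Be³⁺ is already 1 electron into the core; O³⁺ still has 3 valence electrons; S³⁺ still has 3 valence electrons.
Core electrons are held far more tightly than valence electrons, so Be tops the IE_4 order.
Valence configurations: O³⁺ [He]2s²2p¹, S³⁺ [Ne]3s²3p¹.
Approximate IE_4 values (kJ/mol): Be 21007, O 7469, S 4556.
Putting it together, IE_4: S < O < Be.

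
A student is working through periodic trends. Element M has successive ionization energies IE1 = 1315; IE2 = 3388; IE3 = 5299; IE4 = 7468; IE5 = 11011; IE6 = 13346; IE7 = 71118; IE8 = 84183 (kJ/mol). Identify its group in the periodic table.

Group 16

Look for the largest jump between consecutive ionization energies: IE7/IE6 ≈ 5.3, far larger than any earlier ratio.
That jump marks the point where a core electron is being removed. So the atom has 6 valence electrons.
A main-group element with 6 valence electrons is in group 16.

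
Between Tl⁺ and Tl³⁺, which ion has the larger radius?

Tl⁺

Both ions have Z = 81 protons, but Tl³⁺ has lost more electrons, so its remaining electrons feel a larger effective nuclear charge per electron and are pulled in more tightly.
Higher positive charge → smaller ion, so Tl⁺ > Tl³⁺.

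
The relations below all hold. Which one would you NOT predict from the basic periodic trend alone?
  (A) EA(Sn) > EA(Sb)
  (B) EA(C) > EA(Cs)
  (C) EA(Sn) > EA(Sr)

(A)

The general trend: electron affinity increases across a period and decreases down a group.
(A) Sn (period 5, group 14) vs Sb (period 5, group 15): the stated order contradicts the simple trend.
(B) C (period 2, group 14) vs Cs (period 6, group 1): the stated order agrees with the simple trend.
(C) Sn (period 5, group 14) vs Sr (period 5, group 2): the stated order agrees with the simple trend.
The exception is (A): adding an electron to Sb's half-filled 5p³ is unfavourable, so Sn has the more exothermic EA.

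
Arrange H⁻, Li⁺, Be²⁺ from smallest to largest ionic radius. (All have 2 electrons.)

All of these have 2 electrons, so size is governed by nuclear charge alone: the more protons, the stronger the pull on the same electron cloud, and the smaller the ion.
Nuclear charges: Be²⁺ (Z=4), Li⁺ (Z=3), H⁻ (Z=1).
Smallest to largest: Be²⁺ < Li⁺ < H⁻.

Be²⁺ < Li⁺ < H⁻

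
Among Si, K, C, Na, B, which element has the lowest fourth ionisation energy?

After 3 electrons have been removed, what remains? Si³⁺ still has 1 valence electron; K³⁺ is already 2 electrons into the core; C³⁺ still has 1 valence electron; Na³⁺ is already 2 electrons into the core; B³⁺ is the bare [He] core.
Usually core removal costs more than valence removal, but here the competition is close: a tightly held n=2 valence electron can cost more to remove than an n=3 core electron, so the actual values have to decide it.
Valence configurations: Si³⁺ [Ne]3s¹, C³⁺ [He]2s¹.
The numbers (kJ/mol): Si 4356, K 5877, C 6223, Na 9543, B 25026.
So the fourth ionization energies run Si < K < C < Na < B.

Si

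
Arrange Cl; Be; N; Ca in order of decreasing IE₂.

Consider each +1 ion: Cl⁺ still has 6 valence electrons; Be⁺ still has 1 valence electron; N⁺ still has 4 valence electrons; Ca⁺ still has 1 valence electron.
All are still removing valence electrons, so compare the +1 ions as you would atoms: IE_2 generally rises across a period (higher Z_eff) and falls down a group (larger shell), subject to the usual subshell exceptions.
Valence configurations: Cl⁺ [Ne]3s²3p⁴, Be⁺ [He]2s¹, N⁺ [He]2s²2p², Ca⁺ [Ar]4s¹.
The numbers (kJ/mol): Cl 2298, Be 1757, N 2856, Ca 1145.
Overall IE_2 order: Ca < Be < Cl < N.

N > Cl > Be > Ca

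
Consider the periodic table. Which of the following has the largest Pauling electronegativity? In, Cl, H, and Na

H is in period 1, group 1; Na is in period 3, group 1; Cl is in period 3, group 17; In is in period 5, group 13.
Electronegativity increases across a period and decreases down a group, tracking effective nuclear charge and atomic size.
Here both period and group differ, so the two effects have to be weighed against each other.
In > Na: the two effects oppose for this pair; the across-period effect wins (1.78 vs 0.93).
H > In: period and group pull opposite ways; the down-group shift dominates (2.20 vs 1.78).
Cl > H: the two effects oppose for this pair; the across-period effect wins (3.16 vs 2.20).
For reference (Pauling): H 2.20, Na 0.93, Cl 3.16, In 1.78.
The largest Pauling electronegativity among these belongs to Cl.

Cl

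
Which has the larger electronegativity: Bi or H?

H

EN rises left→right (higher Z_eff, smaller atoms) and falls top→bottom (larger, more shielded atoms).
Here both period and group differ, so the two effects have to be weighed against each other.
H > Bi: the two effects oppose for this pair; the down-group effect wins (2.20 vs 2.02).
Approximate values (Pauling): H 2.20, Bi 2.02.
So H has the larger electronegativity (H > Bi).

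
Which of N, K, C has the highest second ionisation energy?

Consider each +1 ion: N⁺ still has 4 valence electrons; K⁺ is the bare [Ar] core; C⁺ still has 3 valence electrons.
Pulling an electron out of a noble-gas core costs far more than removing a remaining valence electron, so K sits at the high end of IE_2.
Valence configurations: N⁺ [He]2s²2p², C⁺ [He]2s²2p¹.
Approximate IE_2 values (kJ/mol): N 2856, K 3052, C 2353.
So the second ionization energies run C < N < K.

K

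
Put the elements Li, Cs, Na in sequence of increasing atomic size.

Li, Na, Cs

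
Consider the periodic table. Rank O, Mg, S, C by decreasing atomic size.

Mg > S > C > O

Radius decreases left→right (rising Z_eff, same n) and increases top→bottom (higher n).
Here both period and group differ, so the two effects have to be weighed against each other.
C > O: C lies to the left of O in period 2, so the across-period effect alone puts C larger.
S > C: period and group pull opposite ways; the down-group shift dominates (103 vs 75 pm).
Mg > S: Mg lies to the left of S in period 3, so the across-period effect alone puts Mg larger.
Approximate values (pm): C 75, O 63, Mg 139, S 103.
So from largest to smallest: Mg > S > C > O.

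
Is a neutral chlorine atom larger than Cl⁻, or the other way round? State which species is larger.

Cl⁻

Forming Cl⁻ adds 1 electron to Cl. More electron–electron repulsion in the same shell, with unchanged nuclear charge, lets the cloud expand.
An anion is larger than its parent atom: Cl⁻ > Cl.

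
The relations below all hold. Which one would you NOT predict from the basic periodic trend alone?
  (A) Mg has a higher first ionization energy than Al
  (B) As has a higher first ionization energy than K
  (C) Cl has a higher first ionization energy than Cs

The general trend: first ionization energy increases across a period and decreases down a group.
(A) Mg (period 3, group 2) vs Al (period 3, group 13): the stated order contradicts the simple trend.
(B) As (period 4, group 15) vs K (period 4, group 1): the stated order agrees with the simple trend.
(C) Cl (period 3, group 17) vs Cs (period 6, group 1): the stated order agrees with the simple trend.
The exception is (A): Al's single 3p electron is easier to remove than one from Mg's filled 3s².

(A)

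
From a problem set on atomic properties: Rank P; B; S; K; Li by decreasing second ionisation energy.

Li > K > B > S > P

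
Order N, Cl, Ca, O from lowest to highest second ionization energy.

Ca < Cl < N < O

The second ionization energy removes an electron from the +1 ion. For each element: N⁺ still has 4 valence electrons; Cl⁺ still has 6 valence electrons; Ca⁺ still has 1 valence electron; O⁺ still has 5 valence electrons.
All are still removing valence electrons, so compare the +1 ions as you would atoms: IE_2 generally rises across a period (higher Z_eff) and falls down a group (larger shell), subject to the usual subshell exceptions.
Valence configurations: N⁺ [He]2s²2p², Cl⁺ [Ne]3s²3p⁴, Ca⁺ [Ar]4s¹, O⁺ [He]2s²2p³.
Approximate IE_2 values (kJ/mol): N 2856, Cl 2298, Ca 1145, O 3388.
So the second ionization energies run Ca < Cl < N < O.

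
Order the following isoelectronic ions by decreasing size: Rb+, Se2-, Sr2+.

All of these have 36 electrons, so size is governed by nuclear charge alone: the more protons, the stronger the pull on the same electron cloud, and the smaller the ion.
Nuclear charges: Sr2+ (Z=38), Rb+ (Z=37), Se2- (Z=34).
Largest to smallest: Se2- > Rb+ > Sr2+.

Se2- > Rb+ > Sr2+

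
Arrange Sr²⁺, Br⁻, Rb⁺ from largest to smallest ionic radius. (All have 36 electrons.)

All of these have 36 electrons, so size is governed by nuclear charge alone: the more protons, the stronger the pull on the same electron cloud, and the smaller the ion.
Nuclear charges: Sr²⁺ (Z=38), Rb⁺ (Z=37), Br⁻ (Z=35).
Largest to smallest: Br⁻ > Rb⁺ > Sr²⁺.

Br⁻ > Rb⁺ > Sr²⁺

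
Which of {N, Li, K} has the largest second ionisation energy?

Li

IE_2 is the cost of taking one more electron from the +1 cation: N⁺ still has 4 valence electrons; Li⁺ is the bare [He] core; K⁺ is the bare [Ar] core.
Core electrons are held far more tightly than valence electrons, so K and Li top the IE_2 order.
Tabulated IE_2 (kJ/mol): N 2856, Li 7298, K 3052.
Hence IE_2: N < K < Li.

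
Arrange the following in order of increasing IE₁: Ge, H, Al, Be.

H is in period 1, group 1; Be is in period 2, group 2; Al is in period 3, group 13; Ge is in period 4, group 14.
Across a period the outer electron is held more tightly (higher IE₁); down a group it sits in a higher shell, more shielded, and comes off more easily.
A diagonal step moves right (one effect) and down (the opposite effect) at once.
Ge > Al: period and group pull opposite ways; the across-period shift dominates (762 vs 578 kJ/mol).
Be > Ge: the two effects oppose for this pair; the down-group effect wins (900 vs 762 kJ/mol).
H > Be: period and group pull opposite ways; the down-group shift dominates (1312 vs 900 kJ/mol).
Approximate values (kJ/mol): H 1312, Be 900, Al 578, Ge 762.
So from lowest to highest: Al < Ge < Be < H.

Al, Ge, Be, H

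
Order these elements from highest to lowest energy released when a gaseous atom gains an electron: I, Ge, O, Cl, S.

Cl > I > S > O > Ge

Atoms with high Z_eff and room in the valence shell (especially the halogens) have the most exothermic electron affinities.
Neither a single period nor a single group — weigh both effects.
O > Ge: both effects reinforce here, so O is clearly the higher of the two.
S > O: this pair runs against the simple trend — see the exception note.
I > S: period and group pull opposite ways; the across-period shift dominates (295 vs 200 kJ/mol).
Cl > I: Cl sits above I in group 17, so the down-group effect alone puts Cl higher.
Note the exception: S has a higher electron affinity than O, contrary to the simple trend — the compact 2p subshell of O repels the added electron more than S's larger 3p does.
For reference (kJ/mol): O 141, S 200, Cl 349, Ge 119, I 295.
So from highest to lowest: Cl > I > S > O > Ge.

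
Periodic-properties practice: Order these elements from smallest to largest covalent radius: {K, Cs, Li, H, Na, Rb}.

H is in period 1, group 1; Li is in period 2, group 1; Na is in period 3, group 1; K is in period 4, group 1; Rb is in period 5, group 1; Cs is in period 6, group 1.
Across a period the added protons contract the valence shell; down a group each new principal shell makes the atom larger.
All are in group 1, so atomic radius increases down the group.
So from smallest to largest: H < Li < Na < K < Rb < Cs.

H, Li, Na, K, Rb, Cs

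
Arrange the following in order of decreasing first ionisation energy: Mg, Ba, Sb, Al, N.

N is in period 2, group 15; Mg is in period 3, group 2; Al is in period 3, group 13; Sb is in period 5, group 15; Ba is in period 6, group 2.
Across a period the outer electron is held more tightly (higher IE₁); down a group it sits in a higher shell, more shielded, and comes off more easily.
Here both period and group differ, so the two effects have to be weighed against each other.
Al > Ba: both effects reinforce here, so Al is clearly the higher of the two.
Mg > Al: this pair runs against the simple trend — see the exception note.
Sb > Mg: the two effects oppose for this pair; the across-period effect wins (831 vs 738 kJ/mol).
N > Sb: they share group 15; the group trend gives N the larger value.
Note the exception: Mg has a higher first ionization energy than Al, contrary to the simple trend — Al's single 3p electron is easier to remove than one from Mg's filled 3s².
Tabulated first ionization energy (kJ/mol): N 1402, Mg 738, Al 578, Sb 831, Ba 503.
So from highest to lowest: N > Sb > Mg > Al > Ba.

N > Sb > Mg > Al > Ba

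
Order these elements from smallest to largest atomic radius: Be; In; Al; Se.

Be < Se < Al < In

Be is in period 2, group 2; Al is in period 3, group 13; Se is in period 4, group 16; In is in period 5, group 13.
Moving right in a period, electrons are added to the same shell under a stronger nuclear pull, so atoms get smaller; moving down, a new shell is opened and atoms get larger.
Neither a single period nor a single group — weigh both effects.
Se > Be: the two effects oppose for this pair; the down-group effect wins (116 vs 102 pm).
Al > Se: the two effects oppose for this pair; the across-period effect wins (126 vs 116 pm).
In > Al: they share group 13; the group trend gives In the larger value.
Approximate values (pm): Be 102, Al 126, Se 116, In 142.
So from smallest to largest: Be < Se < Al < In.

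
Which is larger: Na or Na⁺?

Forming Na⁺ removes 1 electron from Na. Fewer electrons for the same nuclear charge means less shielding and a higher Z_eff on the remaining electrons, and for main-group metals the entire outer shell is lost.
A cation is smaller than its parent atom: Na⁺ < Na.

Na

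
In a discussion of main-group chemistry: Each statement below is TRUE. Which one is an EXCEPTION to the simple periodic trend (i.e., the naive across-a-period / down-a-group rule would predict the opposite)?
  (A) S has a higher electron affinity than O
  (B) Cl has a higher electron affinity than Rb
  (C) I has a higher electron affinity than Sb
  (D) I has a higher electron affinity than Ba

(A)

The general trend: electron affinity increases across a period and decreases down a group.
(A) S (period 3, group 16) vs O (period 2, group 16): the stated order contradicts the simple trend.
(B) Cl (period 3, group 17) vs Rb (period 5, group 1): the stated order agrees with the simple trend.
(C) I (period 5, group 17) vs Sb (period 5, group 15): the stated order agrees with the simple trend.
(D) I (period 5, group 17) vs Ba (period 6, group 2): the stated order agrees with the simple trend.
The exception is (A): the compact 2p subshell of O repels the added electron more than S's larger 3p does.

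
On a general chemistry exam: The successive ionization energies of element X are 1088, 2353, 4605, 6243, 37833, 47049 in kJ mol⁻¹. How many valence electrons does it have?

4

Look for the largest jump between consecutive ionization energies: IE5/IE4 ≈ 6.1, far larger than any earlier ratio.
That jump marks the point where a core electron is being removed. So the atom has 4 valence electrons.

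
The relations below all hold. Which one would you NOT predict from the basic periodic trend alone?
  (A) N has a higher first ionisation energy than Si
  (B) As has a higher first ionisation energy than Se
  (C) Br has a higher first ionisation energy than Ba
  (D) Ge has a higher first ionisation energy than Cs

The general trend: first ionisation energy increases across a period and decreases down a group.
(A) N (period 2, group 15) vs Si (period 3, group 14): the stated order agrees with the simple trend.
(B) As (period 4, group 15) vs Se (period 4, group 16): the stated order contradicts the simple trend.
(C) Br (period 4, group 17) vs Ba (period 6, group 2): the stated order agrees with the simple trend.
(D) Ge (period 4, group 14) vs Cs (period 6, group 1): the stated order agrees with the simple trend.
The exception is (B): Se (4p⁴) ionizes more easily than half-filled As (4p³).

(B)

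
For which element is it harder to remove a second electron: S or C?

IE_2 is the cost of taking one more electron from the +1 cation: S⁺ still has 5 valence electrons; C⁺ still has 3 valence electrons.
All are still removing valence electrons, so compare the +1 ions as you would atoms: IE_2 generally rises across a period (higher Z_eff) and falls down a group (larger shell), subject to the usual subshell exceptions.
Valence configurations: S⁺ [Ne]3s²3p³, C⁺ [He]2s²2p¹.
Approximate IE_2 values (kJ/mol): S 2252, C 2353.
Putting it together, IE_2: S < C.

C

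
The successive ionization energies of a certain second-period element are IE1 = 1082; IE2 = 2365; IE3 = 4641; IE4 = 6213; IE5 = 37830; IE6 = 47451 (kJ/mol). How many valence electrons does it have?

Look for the largest jump between consecutive ionization energies: IE5/IE4 ≈ 6.1, far larger than any earlier ratio.
That jump marks the point where a core electron is being removed. So the atom has 4 valence electrons.

4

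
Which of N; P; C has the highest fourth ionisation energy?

IE_4 is the cost of taking one more electron from the +3 cation: N³⁺ still has 2 valence electrons; P³⁺ still has 2 valence electrons; C³⁺ still has 1 valence electron.
All are still removing valence electrons, so compare the +3 ions as you would atoms: IE_4 generally rises across a period (higher Z_eff) and falls down a group (larger shell), subject to the usual subshell exceptions.
Valence configurations: N³⁺ [He]2s², P³⁺ [Ne]3s², C³⁺ [He]2s¹.
Tabulated IE_4 (kJ/mol): N 7475, P 4964, C 6223.
Hence IE_4: P < C < N.

N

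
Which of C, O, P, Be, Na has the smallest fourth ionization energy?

P

Consider each +3 ion: C³⁺ still has 1 valence electron; O³⁺ still has 3 valence electrons; P³⁺ still has 2 valence electrons; Be³⁺ is already 1 electron into the core; Na³⁺ is already 2 electrons into the core.
Core electrons are held far more tightly than valence electrons, so Na and Be top the IE_4 order.
Valence configurations: C³⁺ [He]2s¹, O³⁺ [He]2s²2p¹, P³⁺ [Ne]3s².
The numbers (kJ/mol): C 6223, O 7469, P 4964, Be 21007, Na 9543.
Putting it together, IE_4: P < C < O < Na < Be.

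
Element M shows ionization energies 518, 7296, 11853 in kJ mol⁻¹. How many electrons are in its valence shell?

1

Look for the largest jump between consecutive ionization energies: IE2/IE1 ≈ 14.1, far larger than any earlier ratio.
That jump marks the point where a core electron is being removed. So the atom has 1 valence electron.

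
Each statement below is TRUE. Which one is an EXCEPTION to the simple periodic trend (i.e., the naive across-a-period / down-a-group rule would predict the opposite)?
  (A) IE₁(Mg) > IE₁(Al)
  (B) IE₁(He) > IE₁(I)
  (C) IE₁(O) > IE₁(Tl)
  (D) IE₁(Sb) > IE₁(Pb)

The general trend: first ionization energy increases across a period and decreases down a group.
(A) Mg (period 3, group 2) vs Al (period 3, group 13): the stated order contradicts the simple trend.
(B) He (period 1, group 18) vs I (period 5, group 17): the stated order agrees with the simple trend.
(C) O (period 2, group 16) vs Tl (period 6, group 13): the stated order agrees with the simple trend.
(D) Sb (period 5, group 15) vs Pb (period 6, group 14): the stated order agrees with the simple trend.
The exception is (A): Al's single 3p electron is easier to remove than one from Mg's filled 3s².

(A)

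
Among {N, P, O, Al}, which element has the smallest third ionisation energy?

Al

After 2 electrons have been removed, what remains? N²⁺ still has 3 valence electrons; P²⁺ still has 3 valence electrons; O²⁺ still has 4 valence electrons; Al²⁺ still has 1 valence electron.
All are still removing valence electrons, so compare the +2 ions as you would atoms: IE_3 generally rises across a period (higher Z_eff) and falls down a group (larger shell), subject to the usual subshell exceptions.
Valence configurations: N²⁺ [He]2s²2p¹, P²⁺ [Ne]3s²3p¹, O²⁺ [He]2s²2p², Al²⁺ [Ne]3s¹.
The numbers (kJ/mol): N 4578, P 2914, O 5300, Al 2745.
Overall IE_3 order: Al < P < N < O.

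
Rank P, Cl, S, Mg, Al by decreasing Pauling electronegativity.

Cl > S > P > Al > Mg

EN rises left→right (higher Z_eff, smaller atoms) and falls top→bottom (larger, more shielded atoms).
All lie in period 3, so electronegativity increases left to right.
So from highest to lowest: Cl > S > P > Al > Mg.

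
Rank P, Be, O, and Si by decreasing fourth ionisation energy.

After 3 electrons have been removed, what remains? P³⁺ still has 2 valence electrons; Be³⁺ is already 1 electron into the core; O³⁺ still has 3 valence electrons; Si³⁺ still has 1 valence electron.
Core electrons are held far more tightly than valence electrons, so Be tops the IE_4 order.
Valence configurations: P³⁺ [Ne]3s², O³⁺ [He]2s²2p¹, Si³⁺ [Ne]3s¹.
Tabulated IE_4 (kJ/mol): P 4964, Be 21007, O 7469, Si 4356.
Hence IE_4: Si < P < O < Be.

Be > O > P > Si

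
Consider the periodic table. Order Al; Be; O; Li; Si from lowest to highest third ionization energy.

Consider each +2 ion: Al²⁺ still has 1 valence electron; Be²⁺ is the bare [He] core; O²⁺ still has 4 valence electrons; Li²⁺ is already 1 electron into the core; Si²⁺ still has 2 valence electrons.
Core electrons are held far more tightly than valence electrons, so Li and Be top the IE_3 order.
Valence configurations: Al²⁺ [Ne]3s¹, O²⁺ [He]2s²2p², Si²⁺ [Ne]3s².
Approximate IE_3 values (kJ/mol): Al 2745, Be 14849, O 5300, Li 11815, Si 3232.
So the third ionization energies run Al < Si < O < Li < Be.

Al < Si < O < Li < Be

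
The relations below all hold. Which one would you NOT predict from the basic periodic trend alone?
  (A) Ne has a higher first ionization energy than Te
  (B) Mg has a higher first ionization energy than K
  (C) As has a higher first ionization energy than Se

(C)

The general trend: first ionization energy increases across a period and decreases down a group.
(A) Ne (period 2, group 18) vs Te (period 5, group 16): the stated order agrees with the simple trend.
(B) Mg (period 3, group 2) vs K (period 4, group 1): the stated order agrees with the simple trend.
(C) As (period 4, group 15) vs Se (period 4, group 16): the stated order contradicts the simple trend.
The exception is (C): Se (4p⁴) ionizes more easily than half-filled As (4p³).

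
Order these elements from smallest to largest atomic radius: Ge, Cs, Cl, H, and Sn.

H is in period 1, group 1; Cl is in period 3, group 17; Ge is in period 4, group 14; Sn is in period 5, group 14; Cs is in period 6, group 1.
Across a period the added protons contract the valence shell; down a group each new principal shell makes the atom larger.
Neither a single period nor a single group — weigh both effects.
Cl > H: the two effects oppose for this pair; the down-group effect wins (99 vs 32 pm).
Ge > Cl: both effects reinforce here, so Ge is clearly the larger of the two.
Sn > Ge: they share group 14; the group trend gives Sn the larger value.
Cs > Sn: both effects reinforce here, so Cs is clearly the larger of the two.
Approximate values (pm): H 32, Cl 99, Ge 121, Sn 140, Cs 232.
So from smallest to largest: H < Cl < Ge < Sn < Cs.

H, Cl, Ge, Sn, Cs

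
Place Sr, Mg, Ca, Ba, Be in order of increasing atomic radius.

Moving right in a period, electrons are added to the same shell under a stronger nuclear pull, so atoms get smaller; moving down, a new shell is opened and atoms get larger.
All are in group 2, so atomic radius increases down the group.
So from smallest to largest: Be < Mg < Ca < Sr < Ba.

Be < Mg < Ca < Sr < Ba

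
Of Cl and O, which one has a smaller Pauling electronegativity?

Cl

O is in period 2, group 16; Cl is in period 3, group 17.
Atoms toward the upper right of the periodic table pull bonding electrons most strongly.
Neither a single period nor a single group — weigh both effects.
O > Cl: the two effects oppose for this pair; the down-group effect wins (3.44 vs 3.16).
Tabulated electronegativity (Pauling): O 3.44, Cl 3.16.
So Cl has the smaller Pauling electronegativity (Cl < O).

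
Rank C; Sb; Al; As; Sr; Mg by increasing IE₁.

C is in period 2, group 14; Mg is in period 3, group 2; Al is in period 3, group 13; As is in period 4, group 15; Sr is in period 5, group 2; Sb is in period 5, group 15.
Across a period the outer electron is held more tightly (higher IE₁); down a group it sits in a higher shell, more shielded, and comes off more easily.
Here both period and group differ, so the two effects have to be weighed against each other.
Al > Sr: both effects reinforce here, so Al is clearly the higher of the two.
Mg > Al: this pair runs against the simple trend — see the exception note.
Sb > Mg: period and group pull opposite ways; the across-period shift dominates (831 vs 738 kJ/mol).
As > Sb: As sits above Sb in group 15, so the down-group effect alone puts As higher.
C > As: the two effects oppose for this pair; the down-group effect wins (1086 vs 947 kJ/mol).
Note the exception: Mg has a higher first ionization energy than Al, contrary to the simple trend — Al's single 3p electron is easier to remove than one from Mg's filled 3s².
Approximate values (kJ/mol): C 1086, Mg 738, Al 578, As 947, Sr 550, Sb 831.
So from lowest to highest: Sr < Al < Mg < Sb < As < C.

Sr < Al < Mg < Sb < As < C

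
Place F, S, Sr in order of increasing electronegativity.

F is in period 2, group 17; S is in period 3, group 16; Sr is in period 5, group 2.
Smaller atoms with higher effective nuclear charge are more electronegative.
Here both period and group differ, so the two effects have to be weighed against each other.
S > Sr: relative to Sr, both the across-period and down-group shifts push S's electronegativity up.
F > S: relative to S, both the across-period and down-group shifts push F's electronegativity up.
For reference (Pauling): F 3.98, S 2.58, Sr 0.95.
So from lowest to highest: Sr < S < F.

Sr < S < F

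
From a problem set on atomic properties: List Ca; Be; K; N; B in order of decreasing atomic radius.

K, Ca, Be, B, N

Be is in period 2, group 2; B is in period 2, group 13; N is in period 2, group 15; K is in period 4, group 1; Ca is in period 4, group 2.
Across a period the added protons contract the valence shell; down a group each new principal shell makes the atom larger.
Neither a single period nor a single group — weigh both effects.
B > N: B lies to the left of N in period 2, so the across-period effect alone puts B larger.
Be > B: both are in period 2; the period trend gives Be the larger value.
Ca > Be: Ca sits below Be in group 2, so the down-group effect alone puts Ca larger.
K > Ca: both are in period 4; the period trend gives K the larger value.
Approximate values (pm): Be 102, B 85, N 71, K 196, Ca 171.
So from largest to smallest: K > Ca > Be > B > N.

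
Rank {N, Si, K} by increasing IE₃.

Si < K < N

After 2 electrons have been removed, what remains? N²⁺ still has 3 valence electrons; Si²⁺ still has 2 valence electrons; K²⁺ is already 1 electron into the core.
Usually core removal costs more than valence removal, but here the competition is close: a tightly held n=2 valence electron can cost more to remove than an n=3 core electron, so the actual values have to decide it.
Valence configurations: N²⁺ [He]2s²2p¹, Si²⁺ [Ne]3s².
Approximate IE_3 values (kJ/mol): N 4578, Si 3232, K 4420.
Overall IE_3 order: Si < K < N.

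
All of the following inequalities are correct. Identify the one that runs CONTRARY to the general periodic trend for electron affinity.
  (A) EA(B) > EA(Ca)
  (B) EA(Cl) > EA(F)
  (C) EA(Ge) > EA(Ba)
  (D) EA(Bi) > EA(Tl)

The general trend: electron affinity increases across a period and decreases down a group.
(A) B (period 2, group 13) vs Ca (period 4, group 2): the stated order agrees with the simple trend.
(B) Cl (period 3, group 17) vs F (period 2, group 17): the stated order contradicts the simple trend.
(C) Ge (period 4, group 14) vs Ba (period 6, group 2): the stated order agrees with the simple trend.
(D) Bi (period 6, group 15) vs Tl (period 6, group 13): the stated order agrees with the simple trend.
The exception is (B): F's small 2p subshell makes the incoming electron feel strong e⁻–e⁻ repulsion, so Cl actually releases more energy on gaining an electron.

(B)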